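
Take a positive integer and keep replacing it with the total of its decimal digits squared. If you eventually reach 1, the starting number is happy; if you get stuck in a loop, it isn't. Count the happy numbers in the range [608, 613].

1

608: 608 → 100 → 1  — happy
609: 609 → 117 → 51 → 26 → 40 → 16 → 37 → 58 → 89 → 145 → 42 → 20 → 4 → 16  — not happy
610: 610 → 37 → 58 → 89 → 145 → 42 → 20 → 4 → 16 → 37  — not happy
611: 611 → 38 → 73 → 58 → 89 → 145 → 42 → 20 → 4 → 16 → 37 → 58  — not happy
612: 612 → 41 → 17 → 50 → 25 → 29 → 85 → 89 → 145 → 42 → 20 → 4 → 16 → 37 → 58 → 89  — not happy
613: 613 → 46 → 52 → 29 → 85 → 89 → 145 → 42 → 20 → 4 → 16 → 37 → 58 → 89  — not happy
happy: 608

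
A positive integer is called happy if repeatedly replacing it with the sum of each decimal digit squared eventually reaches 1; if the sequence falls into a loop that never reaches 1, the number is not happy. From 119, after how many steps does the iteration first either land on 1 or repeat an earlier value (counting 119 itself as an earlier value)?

119 → 1² + 1² + 9² = 1 + 1 + 81 = 83
83 → 8² + 3² = 64 + 9 = 73
73 → 7² + 3² = 49 + 9 = 58
58 → 5² + 8² = 25 + 64 = 89
89 → 8² + 9² = 64 + 81 = 145
145 → 1² + 4² + 5² = 1 + 16 + 25 = 42
42 → 4² + 2² = 16 + 4 = 20
20 → 2² + 0² = 4 + 0 = 4
4 → 4² = 16
16 → 1² + 6² = 1 + 36 = 37
37 → 3² + 7² = 9 + 49 = 58  — 58 repeats.
That took 11 steps.

11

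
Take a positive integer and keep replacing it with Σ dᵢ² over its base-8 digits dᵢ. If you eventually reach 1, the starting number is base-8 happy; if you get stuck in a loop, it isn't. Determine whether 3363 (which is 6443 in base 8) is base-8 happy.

base-8 happy

3363 = (6,4,4,3)_8 → 6² + 4² + 4² + 3² = 36 + 16 + 16 + 9 = 77
77 = (1,1,5)_8 → 1² + 1² + 5² = 1 + 1 + 25 = 27
27 = (3,3)_8 → 3² + 3² = 9 + 9 = 18
18 = (2,2)_8 → 2² + 2² = 4 + 4 = 8
8 = (1,0)_8 → 1² + 0² = 1 + 0 = 1  — reached 1.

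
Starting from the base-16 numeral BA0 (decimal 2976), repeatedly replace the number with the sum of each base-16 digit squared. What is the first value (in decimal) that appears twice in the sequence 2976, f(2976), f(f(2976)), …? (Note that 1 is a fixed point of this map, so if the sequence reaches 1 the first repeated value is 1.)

169

2976 = (11,10,0)_16 → 11² + 10² + 0² = 221
221 = (13,13)_16 → 13² + 13² = 338
338 = (1,5,2)_16 → 1² + 5² + 2² = 30
30 = (1,14)_16 → 1² + 14² = 197
197 = (12,5)_16 → 12² + 5² = 169
169 = (10,9)_16 → 10² + 9² = 181
181 = (11,5)_16 → 11² + 5² = 146
146 = (9,2)_16 → 9² + 2² = 85
85 = (5,5)_16 → 5² + 5² = 50
50 = (3,2)_16 → 3² + 2² = 13
13 = (13)_16 → 13² = 169  — 169 already appeared earlier.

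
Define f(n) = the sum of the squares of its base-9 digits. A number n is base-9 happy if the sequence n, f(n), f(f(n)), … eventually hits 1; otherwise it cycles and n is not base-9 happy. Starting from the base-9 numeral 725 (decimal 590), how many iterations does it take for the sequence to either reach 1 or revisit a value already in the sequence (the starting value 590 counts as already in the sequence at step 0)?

7

590 = (7,2,5)_9 → 7² + 2² + 5² = 78
78 = (8,6)_9 → 8² + 6² = 100
100 = (1,2,1)_9 → 1² + 2² + 1² = 6
6 = (6)_9 → 6² = 36
36 = (4,0)_9 → 4² + 0² = 16
16 = (1,7)_9 → 1² + 7² = 50
50 = (5,5)_9 → 5² + 5² = 50  — 50 repeats.
That took 7 steps.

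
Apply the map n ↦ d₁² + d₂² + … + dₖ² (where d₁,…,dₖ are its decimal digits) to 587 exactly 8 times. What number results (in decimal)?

587 → 138
138 → 74
74 → 65
65 → 61
61 → 37
37 → 58
58 → 89
89 → 145

145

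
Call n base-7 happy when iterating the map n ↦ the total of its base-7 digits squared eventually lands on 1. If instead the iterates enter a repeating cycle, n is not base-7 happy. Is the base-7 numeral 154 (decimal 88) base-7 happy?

not base-7 happy

88 = (1,5,4)_7 → 1² + 5² + 4² = 1 + 25 + 16 = 42
42 = (6,0)_7 → 6² + 0² = 36 + 0 = 36
36 = (5,1)_7 → 5² + 1² = 25 + 1 = 26
26 = (3,5)_7 → 3² + 5² = 9 + 25 = 34
34 = (4,6)_7 → 4² + 6² = 16 + 36 = 52
52 = (1,0,3)_7 → 1² + 0² + 3² = 1 + 0 + 9 = 10
10 = (1,3)_7 → 1² + 3² = 1 + 9 = 10  — 10 already seen; the sequence cycles without reaching 1.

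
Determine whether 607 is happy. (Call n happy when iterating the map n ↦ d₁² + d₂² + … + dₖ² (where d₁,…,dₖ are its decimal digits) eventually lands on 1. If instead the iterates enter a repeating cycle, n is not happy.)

not happy

607 → 85
85 → 89
89 → 145
145 → 42
42 → 20
20 → 4
4 → 16
16 → 37
37 → 58
58 → 89  — 89 already seen; the sequence cycles without reaching 1.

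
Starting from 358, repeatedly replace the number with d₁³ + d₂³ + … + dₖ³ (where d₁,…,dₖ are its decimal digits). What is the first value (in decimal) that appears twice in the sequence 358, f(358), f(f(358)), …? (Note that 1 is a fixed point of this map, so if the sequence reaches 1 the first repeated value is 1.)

358 → 3³ + 5³ + 8³ = 27 + 125 + 512 = 664
664 → 6³ + 6³ + 4³ = 216 + 216 + 64 = 496
496 → 4³ + 9³ + 6³ = 64 + 729 + 216 = 1009
1009 → 1³ + 0³ + 0³ + 9³ = 1 + 0 + 0 + 729 = 730
730 → 7³ + 3³ + 0³ = 343 + 27 + 0 = 370
370 → 3³ + 7³ + 0³ = 27 + 343 + 0 = 370  — 370 already appeared earlier.

370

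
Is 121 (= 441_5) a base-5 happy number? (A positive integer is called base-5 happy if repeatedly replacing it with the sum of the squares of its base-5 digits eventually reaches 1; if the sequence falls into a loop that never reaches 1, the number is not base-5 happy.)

base-5 happy

121 = (4,4,1)_5 → 33
33 = (1,1,3)_5 → 11
11 = (2,1)_5 → 5
5 = (1,0)_5 → 1  — reached 1.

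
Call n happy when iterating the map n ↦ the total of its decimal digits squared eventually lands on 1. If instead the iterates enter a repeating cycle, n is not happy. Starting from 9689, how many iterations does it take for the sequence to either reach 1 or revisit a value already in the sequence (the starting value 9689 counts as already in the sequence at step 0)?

6

9689 → 9² + 6² + 8² + 9² = 81 + 36 + 64 + 81 = 262
262 → 2² + 6² + 2² = 4 + 36 + 4 = 44
44 → 4² + 4² = 16 + 16 = 32
32 → 3² + 2² = 9 + 4 = 13
13 → 1² + 3² = 1 + 9 = 10
10 → 1² + 0² = 1 + 0 = 1  — reached 1.
That took 6 steps.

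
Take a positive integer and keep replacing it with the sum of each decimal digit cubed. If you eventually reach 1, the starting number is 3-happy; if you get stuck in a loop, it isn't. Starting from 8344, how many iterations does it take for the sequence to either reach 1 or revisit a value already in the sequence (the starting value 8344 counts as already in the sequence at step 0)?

8

8344 → 8³ + 3³ + 4³ + 4³ = 667
667 → 6³ + 6³ + 7³ = 775
775 → 7³ + 7³ + 5³ = 811
811 → 8³ + 1³ + 1³ = 514
514 → 5³ + 1³ + 4³ = 190
190 → 1³ + 9³ + 0³ = 730
730 → 7³ + 3³ + 0³ = 370
370 → 3³ + 7³ + 0³ = 370  — 370 repeats.
That took 8 steps.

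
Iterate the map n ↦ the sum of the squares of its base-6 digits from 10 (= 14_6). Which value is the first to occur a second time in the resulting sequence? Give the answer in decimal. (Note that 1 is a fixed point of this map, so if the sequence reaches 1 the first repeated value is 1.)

17

10 = (1,4)_6 → 1² + 4² = 17
17 = (2,5)_6 → 2² + 5² = 29
29 = (4,5)_6 → 4² + 5² = 41
41 = (1,0,5)_6 → 1² + 0² + 5² = 26
26 = (4,2)_6 → 4² + 2² = 20
20 = (3,2)_6 → 3² + 2² = 13
13 = (2,1)_6 → 2² + 1² = 5
5 = (5)_6 → 5² = 25
25 = (4,1)_6 → 4² + 1² = 17  — 17 already appeared earlier.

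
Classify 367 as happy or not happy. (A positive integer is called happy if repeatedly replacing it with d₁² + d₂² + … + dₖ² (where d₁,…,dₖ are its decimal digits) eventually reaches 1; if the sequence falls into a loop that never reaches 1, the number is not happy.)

367 → 3² + 6² + 7² = 9 + 36 + 49 = 94
94 → 9² + 4² = 81 + 16 = 97
97 → 9² + 7² = 81 + 49 = 130
130 → 1² + 3² + 0² = 1 + 9 + 0 = 10
10 → 1² + 0² = 1 + 0 = 1  — reached 1.

happy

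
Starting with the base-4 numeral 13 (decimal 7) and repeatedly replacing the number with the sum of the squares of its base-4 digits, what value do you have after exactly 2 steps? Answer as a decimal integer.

7 = (1,3)_4 → 10
10 = (2,2)_4 → 8

8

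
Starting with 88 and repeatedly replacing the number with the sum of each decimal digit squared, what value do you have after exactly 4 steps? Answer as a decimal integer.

88 → 8² + 8² = 128
128 → 1² + 2² + 8² = 69
69 → 6² + 9² = 117
117 → 1² + 1² + 7² = 51

51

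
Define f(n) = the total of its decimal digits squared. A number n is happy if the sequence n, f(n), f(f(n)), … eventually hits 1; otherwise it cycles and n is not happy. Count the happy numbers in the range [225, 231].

2

225: 225 → 33 → 18 → 65 → 61 → 37 → 58 → 89 → 145 → 42 → 20 → 4 → 16 → 37  (repeats 37)
226: 226 → 44 → 32 → 13 → 10 → 1  (reaches 1)
227: 227 → 57 → 74 → 65 → 61 → 37 → 58 → 89 → 145 → 42 → 20 → 4 → 16 → 37  (repeats 37)
228: 228 → 72 → 53 → 34 → 25 → 29 → 85 → 89 → 145 → 42 → 20 → 4 → 16 → 37 → 58 → 89  (repeats 89)
229: 229 → 89 → 145 → 42 → 20 → 4 → 16 → 37 → 58 → 89  (repeats 89)
230: 230 → 13 → 10 → 1  (reaches 1)
231: 231 → 14 → 17 → 50 → 25 → 29 → 85 → 89 → 145 → 42 → 20 → 4 → 16 → 37 → 58 → 89  (repeats 89)
happy: 226, 230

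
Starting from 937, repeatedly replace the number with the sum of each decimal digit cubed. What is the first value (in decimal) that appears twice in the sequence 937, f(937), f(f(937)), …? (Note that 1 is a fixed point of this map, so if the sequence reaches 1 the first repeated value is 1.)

1459

937 → 9³ + 3³ + 7³ = 729 + 27 + 343 = 1099
1099 → 1³ + 0³ + 9³ + 9³ = 1 + 0 + 729 + 729 = 1459
1459 → 1³ + 4³ + 5³ + 9³ = 1 + 64 + 125 + 729 = 919
919 → 9³ + 1³ + 9³ = 729 + 1 + 729 = 1459  — 1459 already appeared earlier.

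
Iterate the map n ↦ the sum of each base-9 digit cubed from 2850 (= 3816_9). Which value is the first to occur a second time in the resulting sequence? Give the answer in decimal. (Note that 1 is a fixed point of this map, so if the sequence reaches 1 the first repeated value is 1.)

2850 = (3,8,1,6)_9 → 3³ + 8³ + 1³ + 6³ = 27 + 512 + 1 + 216 = 756
756 = (1,0,3,0)_9 → 1³ + 0³ + 3³ + 0³ = 1 + 0 + 27 + 0 = 28
28 = (3,1)_9 → 3³ + 1³ = 27 + 1 = 28  — 28 already appeared earlier.

28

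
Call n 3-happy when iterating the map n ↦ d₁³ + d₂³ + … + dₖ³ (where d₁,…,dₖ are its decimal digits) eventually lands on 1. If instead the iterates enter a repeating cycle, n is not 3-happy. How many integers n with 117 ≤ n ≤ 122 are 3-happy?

1

117: 117 → 345 → 216 → 225 → 141 → 66 → 432 → 99 → 1458 → 702 → 351 → 153 → 153  (repeats 153)
118: 118 → 514 → 190 → 730 → 370 → 370  (repeats 370)
119: 119 → 731 → 371 → 371  (repeats 371)
120: 120 → 9 → 729 → 1080 → 513 → 153 → 153  (repeats 153)
121: 121 → 10 → 1  (reaches 1)
122: 122 → 17 → 344 → 155 → 251 → 134 → 92 → 737 → 713 → 371 → 371  (repeats 371)
3-happy: 121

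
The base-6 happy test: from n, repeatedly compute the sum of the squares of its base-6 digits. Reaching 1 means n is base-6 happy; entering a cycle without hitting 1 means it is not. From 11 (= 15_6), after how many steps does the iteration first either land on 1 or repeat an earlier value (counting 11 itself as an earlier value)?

9

11 = (1,5)_6 → 26
26 = (4,2)_6 → 20
20 = (3,2)_6 → 13
13 = (2,1)_6 → 5
5 = (5)_6 → 25
25 = (4,1)_6 → 17
17 = (2,5)_6 → 29
29 = (4,5)_6 → 41
41 = (1,0,5)_6 → 26  — 26 repeats.
That took 9 steps.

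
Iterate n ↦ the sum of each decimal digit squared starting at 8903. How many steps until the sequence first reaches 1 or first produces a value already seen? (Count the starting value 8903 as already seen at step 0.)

10

8903 → 8² + 9² + 0² + 3² = 154
154 → 1² + 5² + 4² = 42
42 → 4² + 2² = 20
20 → 2² + 0² = 4
4 → 4² = 16
16 → 1² + 6² = 37
37 → 3² + 7² = 58
58 → 5² + 8² = 89
89 → 8² + 9² = 145
145 → 1² + 4² + 5² = 42  — 42 repeats.
That took 10 steps.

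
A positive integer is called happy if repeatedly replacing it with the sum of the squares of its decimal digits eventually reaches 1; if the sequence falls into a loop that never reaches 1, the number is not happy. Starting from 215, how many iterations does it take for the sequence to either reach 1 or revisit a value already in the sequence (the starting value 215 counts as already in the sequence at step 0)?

215 → 2² + 1² + 5² = 30
30 → 3² + 0² = 9
9 → 9² = 81
81 → 8² + 1² = 65
65 → 6² + 5² = 61
61 → 6² + 1² = 37
37 → 3² + 7² = 58
58 → 5² + 8² = 89
89 → 8² + 9² = 145
145 → 1² + 4² + 5² = 42
42 → 4² + 2² = 20
20 → 2² + 0² = 4
4 → 4² = 16
16 → 1² + 6² = 37  — 37 repeats.
That took 14 steps.

14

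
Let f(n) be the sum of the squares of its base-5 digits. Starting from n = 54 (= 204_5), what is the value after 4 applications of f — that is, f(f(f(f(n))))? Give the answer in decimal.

4

54 = (2,0,4)_5 → 2² + 0² + 4² = 20
20 = (4,0)_5 → 4² + 0² = 16
16 = (3,1)_5 → 3² + 1² = 10
10 = (2,0)_5 → 2² + 0² = 4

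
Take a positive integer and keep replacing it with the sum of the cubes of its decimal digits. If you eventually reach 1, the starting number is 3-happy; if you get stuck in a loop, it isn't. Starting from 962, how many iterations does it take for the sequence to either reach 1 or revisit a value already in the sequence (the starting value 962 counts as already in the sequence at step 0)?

9

962 → 9³ + 6³ + 2³ = 729 + 216 + 8 = 953
953 → 9³ + 5³ + 3³ = 729 + 125 + 27 = 881
881 → 8³ + 8³ + 1³ = 512 + 512 + 1 = 1025
1025 → 1³ + 0³ + 2³ + 5³ = 1 + 0 + 8 + 125 = 134
134 → 1³ + 3³ + 4³ = 1 + 27 + 64 = 92
92 → 9³ + 2³ = 729 + 8 = 737
737 → 7³ + 3³ + 7³ = 343 + 27 + 343 = 713
713 → 7³ + 1³ + 3³ = 343 + 1 + 27 = 371
371 → 3³ + 7³ + 1³ = 27 + 343 + 1 = 371  — 371 repeats.
That took 9 steps.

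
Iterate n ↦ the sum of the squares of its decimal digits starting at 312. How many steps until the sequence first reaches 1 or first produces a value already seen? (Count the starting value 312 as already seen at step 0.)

15

312 → 3² + 1² + 2² = 9 + 1 + 4 = 14
14 → 1² + 4² = 1 + 16 = 17
17 → 1² + 7² = 1 + 49 = 50
50 → 5² + 0² = 25 + 0 = 25
25 → 2² + 5² = 4 + 25 = 29
29 → 2² + 9² = 4 + 81 = 85
85 → 8² + 5² = 64 + 25 = 89
89 → 8² + 9² = 64 + 81 = 145
145 → 1² + 4² + 5² = 1 + 16 + 25 = 42
42 → 4² + 2² = 16 + 4 = 20
20 → 2² + 0² = 4 + 0 = 4
4 → 4² = 16
16 → 1² + 6² = 1 + 36 = 37
37 → 3² + 7² = 9 + 49 = 58
58 → 5² + 8² = 25 + 64 = 89  — 89 repeats.
That took 15 steps.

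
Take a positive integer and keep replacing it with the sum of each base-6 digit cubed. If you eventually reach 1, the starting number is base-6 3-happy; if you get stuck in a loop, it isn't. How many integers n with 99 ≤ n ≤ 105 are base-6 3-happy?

3

99: 99 → 99  (repeats 99)
100: 100 → 136 → 155 → 190 → 190  (repeats 190)
101: 101 → 197 → 258 → 3 → 27 → 91 → 36 → 1  (reaches 1)
102: 102 → 133 → 92 → 43 → 3 → 27 → 91 → 36 → 1  (reaches 1)
103: 103 → 134 → 99 → 99  (repeats 99)
104: 104 → 141 → 179 → 314 → 81 → 36 → 1  (reaches 1)
105: 105 → 160 → 136 → 155 → 190 → 190  (repeats 190)
base-6 3-happy: 101, 102, 104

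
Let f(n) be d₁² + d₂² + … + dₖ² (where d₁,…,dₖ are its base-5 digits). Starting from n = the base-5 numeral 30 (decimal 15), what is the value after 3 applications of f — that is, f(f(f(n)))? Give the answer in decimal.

13

15 = (3,0)_5 → 3² + 0² = 9
9 = (1,4)_5 → 1² + 4² = 17
17 = (3,2)_5 → 3² + 2² = 13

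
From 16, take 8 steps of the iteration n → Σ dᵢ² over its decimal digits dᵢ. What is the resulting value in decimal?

16 → 1² + 6² = 1 + 36 = 37
37 → 3² + 7² = 9 + 49 = 58
58 → 5² + 8² = 25 + 64 = 89
89 → 8² + 9² = 64 + 81 = 145
145 → 1² + 4² + 5² = 1 + 16 + 25 = 42
42 → 4² + 2² = 16 + 4 = 20
20 → 2² + 0² = 4 + 0 = 4
4 → 4² = 16

16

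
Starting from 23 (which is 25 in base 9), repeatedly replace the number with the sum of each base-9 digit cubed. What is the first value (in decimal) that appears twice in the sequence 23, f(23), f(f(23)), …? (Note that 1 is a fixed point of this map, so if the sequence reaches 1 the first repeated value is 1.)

23 = (2,5)_9 → 2³ + 5³ = 8 + 125 = 133
133 = (1,5,7)_9 → 1³ + 5³ + 7³ = 1 + 125 + 343 = 469
469 = (5,7,1)_9 → 5³ + 7³ + 1³ = 125 + 343 + 1 = 469  — 469 already appeared earlier.

469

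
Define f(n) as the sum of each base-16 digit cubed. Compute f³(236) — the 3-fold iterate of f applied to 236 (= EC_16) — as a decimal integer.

881

236 = (14,12)_16 → 4472
4472 = (1,1,7,8)_16 → 857
857 = (3,5,9)_16 → 881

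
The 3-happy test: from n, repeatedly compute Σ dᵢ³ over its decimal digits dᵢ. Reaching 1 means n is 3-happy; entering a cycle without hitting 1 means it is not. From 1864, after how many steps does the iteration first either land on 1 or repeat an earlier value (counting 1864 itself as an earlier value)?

1864 → 793
793 → 1099
1099 → 1459
1459 → 919
919 → 1459  — 1459 repeats.
That took 5 steps.

5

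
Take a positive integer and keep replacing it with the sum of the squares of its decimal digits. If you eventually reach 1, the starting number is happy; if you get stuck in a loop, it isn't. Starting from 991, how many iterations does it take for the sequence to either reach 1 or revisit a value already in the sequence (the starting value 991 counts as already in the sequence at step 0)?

14

991 → 163
163 → 46
46 → 52
52 → 29
29 → 85
85 → 89
89 → 145
145 → 42
42 → 20
20 → 4
4 → 16
16 → 37
37 → 58
58 → 89  — 89 repeats.
That took 14 steps.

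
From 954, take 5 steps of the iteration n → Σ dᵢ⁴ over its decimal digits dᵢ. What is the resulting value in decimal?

954 → 9⁴ + 5⁴ + 4⁴ = 7442
7442 → 7⁴ + 4⁴ + 4⁴ + 2⁴ = 2929
2929 → 2⁴ + 9⁴ + 2⁴ + 9⁴ = 13154
13154 → 1⁴ + 3⁴ + 1⁴ + 5⁴ + 4⁴ = 964
964 → 9⁴ + 6⁴ + 4⁴ = 8113

8113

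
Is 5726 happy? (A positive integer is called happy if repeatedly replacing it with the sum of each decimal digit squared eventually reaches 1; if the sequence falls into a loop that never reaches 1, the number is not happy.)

not happy

5726 → 5² + 7² + 2² + 6² = 25 + 49 + 4 + 36 = 114
114 → 1² + 1² + 4² = 1 + 1 + 16 = 18
18 → 1² + 8² = 1 + 64 = 65
65 → 6² + 5² = 36 + 25 = 61
61 → 6² + 1² = 36 + 1 = 37
37 → 3² + 7² = 9 + 49 = 58
58 → 5² + 8² = 25 + 64 = 89
89 → 8² + 9² = 64 + 81 = 145
145 → 1² + 4² + 5² = 1 + 16 + 25 = 42
42 → 4² + 2² = 16 + 4 = 20
20 → 2² + 0² = 4 + 0 = 4
4 → 4² = 16
16 → 1² + 6² = 1 + 36 = 37  — 37 already seen; the sequence cycles without reaching 1.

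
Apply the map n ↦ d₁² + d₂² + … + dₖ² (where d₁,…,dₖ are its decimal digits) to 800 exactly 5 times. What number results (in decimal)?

800 → 8² + 0² + 0² = 64 + 0 + 0 = 64
64 → 6² + 4² = 36 + 16 = 52
52 → 5² + 2² = 25 + 4 = 29
29 → 2² + 9² = 4 + 81 = 85
85 → 8² + 5² = 64 + 25 = 89

89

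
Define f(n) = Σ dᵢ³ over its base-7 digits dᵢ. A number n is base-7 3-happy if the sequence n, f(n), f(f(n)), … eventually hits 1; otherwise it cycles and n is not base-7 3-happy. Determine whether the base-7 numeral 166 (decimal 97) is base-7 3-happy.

97 = (1,6,6)_7 → 1³ + 6³ + 6³ = 1 + 216 + 216 = 433
433 = (1,1,5,6)_7 → 1³ + 1³ + 5³ + 6³ = 1 + 1 + 125 + 216 = 343
343 = (1,0,0,0)_7 → 1³ + 0³ + 0³ + 0³ = 1 + 0 + 0 + 0 = 1  — reached 1.

base-7 3-happy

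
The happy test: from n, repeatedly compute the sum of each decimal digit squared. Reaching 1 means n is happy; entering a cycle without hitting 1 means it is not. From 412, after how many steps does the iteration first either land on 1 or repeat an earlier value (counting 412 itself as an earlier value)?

14

412 → 4² + 1² + 2² = 16 + 1 + 4 = 21
21 → 2² + 1² = 4 + 1 = 5
5 → 5² = 25
25 → 2² + 5² = 4 + 25 = 29
29 → 2² + 9² = 4 + 81 = 85
85 → 8² + 5² = 64 + 25 = 89
89 → 8² + 9² = 64 + 81 = 145
145 → 1² + 4² + 5² = 1 + 16 + 25 = 42
42 → 4² + 2² = 16 + 4 = 20
20 → 2² + 0² = 4 + 0 = 4
4 → 4² = 16
16 → 1² + 6² = 1 + 36 = 37
37 → 3² + 7² = 9 + 49 = 58
58 → 5² + 8² = 25 + 64 = 89  — 89 repeats.
That took 14 steps.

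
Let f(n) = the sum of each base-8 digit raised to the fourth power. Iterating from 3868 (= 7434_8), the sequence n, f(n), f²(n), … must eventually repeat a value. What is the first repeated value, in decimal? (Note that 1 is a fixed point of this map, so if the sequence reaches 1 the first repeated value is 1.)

3868 = (7,4,3,4)_8 → 7⁴ + 4⁴ + 3⁴ + 4⁴ = 2401 + 256 + 81 + 256 = 2994
2994 = (5,6,6,2)_8 → 5⁴ + 6⁴ + 6⁴ + 2⁴ = 625 + 1296 + 1296 + 16 = 3233
3233 = (6,2,4,1)_8 → 6⁴ + 2⁴ + 4⁴ + 1⁴ = 1296 + 16 + 256 + 1 = 1569
1569 = (3,0,4,1)_8 → 3⁴ + 0⁴ + 4⁴ + 1⁴ = 81 + 0 + 256 + 1 = 338
338 = (5,2,2)_8 → 5⁴ + 2⁴ + 2⁴ = 625 + 16 + 16 = 657
657 = (1,2,2,1)_8 → 1⁴ + 2⁴ + 2⁴ + 1⁴ = 1 + 16 + 16 + 1 = 34
34 = (4,2)_8 → 4⁴ + 2⁴ = 256 + 16 = 272
272 = (4,2,0)_8 → 4⁴ + 2⁴ + 0⁴ = 256 + 16 + 0 = 272  — 272 already appeared earlier.

272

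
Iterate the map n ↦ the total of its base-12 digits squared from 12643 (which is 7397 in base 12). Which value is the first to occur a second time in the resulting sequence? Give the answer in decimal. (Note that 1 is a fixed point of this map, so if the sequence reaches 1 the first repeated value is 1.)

12643 = (7,3,9,7)_12 → 7² + 3² + 9² + 7² = 188
188 = (1,3,8)_12 → 1² + 3² + 8² = 74
74 = (6,2)_12 → 6² + 2² = 40
40 = (3,4)_12 → 3² + 4² = 25
25 = (2,1)_12 → 2² + 1² = 5
5 = (5)_12 → 5² = 25  — 25 already appeared earlier.

25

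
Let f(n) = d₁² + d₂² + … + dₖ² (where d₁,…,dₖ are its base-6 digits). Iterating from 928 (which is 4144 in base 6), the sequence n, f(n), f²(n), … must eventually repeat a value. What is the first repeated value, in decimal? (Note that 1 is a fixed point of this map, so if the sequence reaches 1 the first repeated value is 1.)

928 = (4,1,4,4)_6 → 4² + 1² + 4² + 4² = 49
49 = (1,2,1)_6 → 1² + 2² + 1² = 6
6 = (1,0)_6 → 1² + 0² = 1  — reached the fixed point 1.
1 → 1, so 1 is the first repeated value.

1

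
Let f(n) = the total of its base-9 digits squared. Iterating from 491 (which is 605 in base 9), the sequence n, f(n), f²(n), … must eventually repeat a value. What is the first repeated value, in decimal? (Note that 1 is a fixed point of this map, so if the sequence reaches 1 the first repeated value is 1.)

65

491 = (6,0,5)_9 → 6² + 0² + 5² = 61
61 = (6,7)_9 → 6² + 7² = 85
85 = (1,0,4)_9 → 1² + 0² + 4² = 17
17 = (1,8)_9 → 1² + 8² = 65
65 = (7,2)_9 → 7² + 2² = 53
53 = (5,8)_9 → 5² + 8² = 89
89 = (1,0,8)_9 → 1² + 0² + 8² = 65  — 65 already appeared earlier.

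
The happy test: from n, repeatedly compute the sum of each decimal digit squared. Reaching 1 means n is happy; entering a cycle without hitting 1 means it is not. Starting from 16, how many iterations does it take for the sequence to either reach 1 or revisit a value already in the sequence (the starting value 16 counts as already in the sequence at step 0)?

8

16 → 1² + 6² = 1 + 36 = 37
37 → 3² + 7² = 9 + 49 = 58
58 → 5² + 8² = 25 + 64 = 89
89 → 8² + 9² = 64 + 81 = 145
145 → 1² + 4² + 5² = 1 + 16 + 25 = 42
42 → 4² + 2² = 16 + 4 = 20
20 → 2² + 0² = 4 + 0 = 4
4 → 4² = 16  — 16 repeats.
That took 8 steps.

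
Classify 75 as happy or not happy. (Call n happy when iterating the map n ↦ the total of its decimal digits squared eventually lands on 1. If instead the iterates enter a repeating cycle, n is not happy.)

not happy

75 → 7² + 5² = 74
74 → 7² + 4² = 65
65 → 6² + 5² = 61
61 → 6² + 1² = 37
37 → 3² + 7² = 58
58 → 5² + 8² = 89
89 → 8² + 9² = 145
145 → 1² + 4² + 5² = 42
42 → 4² + 2² = 20
20 → 2² + 0² = 4
4 → 4² = 16
16 → 1² + 6² = 37  — 37 already seen; the sequence cycles without reaching 1.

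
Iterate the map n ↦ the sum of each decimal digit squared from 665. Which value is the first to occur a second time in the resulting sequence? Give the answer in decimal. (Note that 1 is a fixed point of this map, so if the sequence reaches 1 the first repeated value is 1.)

1

665 → 6² + 6² + 5² = 97
97 → 9² + 7² = 130
130 → 1² + 3² + 0² = 10
10 → 1² + 0² = 1  — reached the fixed point 1.
1 → 1, so 1 is the first repeated value.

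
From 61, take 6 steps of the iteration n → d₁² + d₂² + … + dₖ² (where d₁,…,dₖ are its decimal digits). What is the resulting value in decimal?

20

61 → 6² + 1² = 36 + 1 = 37
37 → 3² + 7² = 9 + 49 = 58
58 → 5² + 8² = 25 + 64 = 89
89 → 8² + 9² = 64 + 81 = 145
145 → 1² + 4² + 5² = 1 + 16 + 25 = 42
42 → 4² + 2² = 16 + 4 = 20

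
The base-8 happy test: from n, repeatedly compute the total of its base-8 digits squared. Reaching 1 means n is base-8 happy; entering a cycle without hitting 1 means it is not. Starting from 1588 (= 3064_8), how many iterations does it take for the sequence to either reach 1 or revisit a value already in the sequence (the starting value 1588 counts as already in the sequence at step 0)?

1588 = (3,0,6,4)_8 → 3² + 0² + 6² + 4² = 9 + 0 + 36 + 16 = 61
61 = (7,5)_8 → 7² + 5² = 49 + 25 = 74
74 = (1,1,2)_8 → 1² + 1² + 2² = 1 + 1 + 4 = 6
6 = (6)_8 → 6² = 36
36 = (4,4)_8 → 4² + 4² = 16 + 16 = 32
32 = (4,0)_8 → 4² + 0² = 16 + 0 = 16
16 = (2,0)_8 → 2² + 0² = 4 + 0 = 4
4 = (4)_8 → 4² = 16  — 16 repeats.
That took 8 steps.

8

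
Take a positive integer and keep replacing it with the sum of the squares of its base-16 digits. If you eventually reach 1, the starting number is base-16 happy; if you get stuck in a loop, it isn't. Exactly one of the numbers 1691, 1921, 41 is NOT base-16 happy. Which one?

1691: 1691 → 238 → 392 → 129 → 65 → 17 → 2 → 4 → 16 → 1  — reaches 1 (base-16 happy)
1921: 1921 → 114 → 53 → 34 → 8 → 64 → 16 → 1  — reaches 1 (base-16 happy)
41: 41 → 85 → 50 → 13 → 169 → 181 → 146 → 85  — repeats 85 (not base-16 happy)

41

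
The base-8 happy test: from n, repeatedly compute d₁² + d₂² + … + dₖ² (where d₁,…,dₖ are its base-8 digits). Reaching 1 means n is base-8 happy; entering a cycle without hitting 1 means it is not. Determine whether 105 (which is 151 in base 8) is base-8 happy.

base-8 happy

105 = (1,5,1)_8 → 1² + 5² + 1² = 27
27 = (3,3)_8 → 3² + 3² = 18
18 = (2,2)_8 → 2² + 2² = 8
8 = (1,0)_8 → 1² + 0² = 1  — reached 1.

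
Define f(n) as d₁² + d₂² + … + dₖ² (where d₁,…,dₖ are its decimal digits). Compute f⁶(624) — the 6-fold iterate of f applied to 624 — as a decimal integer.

624 → 6² + 2² + 4² = 56
56 → 5² + 6² = 61
61 → 6² + 1² = 37
37 → 3² + 7² = 58
58 → 5² + 8² = 89
89 → 8² + 9² = 145

145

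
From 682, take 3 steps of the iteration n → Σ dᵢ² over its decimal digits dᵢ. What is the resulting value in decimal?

682 → 6² + 8² + 2² = 36 + 64 + 4 = 104
104 → 1² + 0² + 4² = 1 + 0 + 16 = 17
17 → 1² + 7² = 1 + 49 = 50

50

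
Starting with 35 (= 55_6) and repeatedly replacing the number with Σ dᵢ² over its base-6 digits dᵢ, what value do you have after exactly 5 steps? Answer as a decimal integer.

29

35 = (5,5)_6 → 5² + 5² = 50
50 = (1,2,2)_6 → 1² + 2² + 2² = 9
9 = (1,3)_6 → 1² + 3² = 10
10 = (1,4)_6 → 1² + 4² = 17
17 = (2,5)_6 → 2² + 5² = 29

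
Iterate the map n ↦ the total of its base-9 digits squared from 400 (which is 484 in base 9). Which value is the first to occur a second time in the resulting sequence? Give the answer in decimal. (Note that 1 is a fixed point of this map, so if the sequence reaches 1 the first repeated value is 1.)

50

400 = (4,8,4)_9 → 4² + 8² + 4² = 96
96 = (1,1,6)_9 → 1² + 1² + 6² = 38
38 = (4,2)_9 → 4² + 2² = 20
20 = (2,2)_9 → 2² + 2² = 8
8 = (8)_9 → 8² = 64
64 = (7,1)_9 → 7² + 1² = 50
50 = (5,5)_9 → 5² + 5² = 50  — 50 already appeared earlier.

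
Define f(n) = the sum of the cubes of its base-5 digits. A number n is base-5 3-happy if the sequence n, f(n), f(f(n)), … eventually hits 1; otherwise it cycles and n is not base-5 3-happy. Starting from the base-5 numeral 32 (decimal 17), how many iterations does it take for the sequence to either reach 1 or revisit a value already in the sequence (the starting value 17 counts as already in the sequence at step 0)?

17 = (3,2)_5 → 3³ + 2³ = 27 + 8 = 35
35 = (1,2,0)_5 → 1³ + 2³ + 0³ = 1 + 8 + 0 = 9
9 = (1,4)_5 → 1³ + 4³ = 1 + 64 = 65
65 = (2,3,0)_5 → 2³ + 3³ + 0³ = 8 + 27 + 0 = 35  — 35 repeats.
That took 4 steps.

4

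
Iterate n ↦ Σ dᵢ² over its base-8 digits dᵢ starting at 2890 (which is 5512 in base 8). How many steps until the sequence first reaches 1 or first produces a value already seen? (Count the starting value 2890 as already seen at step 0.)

2890 = (5,5,1,2)_8 → 5² + 5² + 1² + 2² = 55
55 = (6,7)_8 → 6² + 7² = 85
85 = (1,2,5)_8 → 1² + 2² + 5² = 30
30 = (3,6)_8 → 3² + 6² = 45
45 = (5,5)_8 → 5² + 5² = 50
50 = (6,2)_8 → 6² + 2² = 40
40 = (5,0)_8 → 5² + 0² = 25
25 = (3,1)_8 → 3² + 1² = 10
10 = (1,2)_8 → 1² + 2² = 5
5 = (5)_8 → 5² = 25  — 25 repeats.
That took 10 steps.

10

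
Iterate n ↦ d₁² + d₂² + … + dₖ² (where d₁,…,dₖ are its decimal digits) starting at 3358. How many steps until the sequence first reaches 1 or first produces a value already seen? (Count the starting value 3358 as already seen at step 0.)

3358 → 3² + 3² + 5² + 8² = 9 + 9 + 25 + 64 = 107
107 → 1² + 0² + 7² = 1 + 0 + 49 = 50
50 → 5² + 0² = 25 + 0 = 25
25 → 2² + 5² = 4 + 25 = 29
29 → 2² + 9² = 4 + 81 = 85
85 → 8² + 5² = 64 + 25 = 89
89 → 8² + 9² = 64 + 81 = 145
145 → 1² + 4² + 5² = 1 + 16 + 25 = 42
42 → 4² + 2² = 16 + 4 = 20
20 → 2² + 0² = 4 + 0 = 4
4 → 4² = 16
16 → 1² + 6² = 1 + 36 = 37
37 → 3² + 7² = 9 + 49 = 58
58 → 5² + 8² = 25 + 64 = 89  — 89 repeats.
That took 14 steps.

14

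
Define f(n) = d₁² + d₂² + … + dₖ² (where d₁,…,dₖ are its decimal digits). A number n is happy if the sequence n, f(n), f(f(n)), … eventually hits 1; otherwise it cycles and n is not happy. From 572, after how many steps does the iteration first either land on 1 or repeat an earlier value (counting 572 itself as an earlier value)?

572 → 5² + 7² + 2² = 25 + 49 + 4 = 78
78 → 7² + 8² = 49 + 64 = 113
113 → 1² + 1² + 3² = 1 + 1 + 9 = 11
11 → 1² + 1² = 1 + 1 = 2
2 → 2² = 4
4 → 4² = 16
16 → 1² + 6² = 1 + 36 = 37
37 → 3² + 7² = 9 + 49 = 58
58 → 5² + 8² = 25 + 64 = 89
89 → 8² + 9² = 64 + 81 = 145
145 → 1² + 4² + 5² = 1 + 16 + 25 = 42
42 → 4² + 2² = 16 + 4 = 20
20 → 2² + 0² = 4 + 0 = 4  — 4 repeats.
That took 13 steps.

13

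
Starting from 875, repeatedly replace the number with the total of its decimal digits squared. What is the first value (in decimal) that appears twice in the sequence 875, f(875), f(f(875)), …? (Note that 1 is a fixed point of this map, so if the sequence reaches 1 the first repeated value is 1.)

875 → 8² + 7² + 5² = 138
138 → 1² + 3² + 8² = 74
74 → 7² + 4² = 65
65 → 6² + 5² = 61
61 → 6² + 1² = 37
37 → 3² + 7² = 58
58 → 5² + 8² = 89
89 → 8² + 9² = 145
145 → 1² + 4² + 5² = 42
42 → 4² + 2² = 20
20 → 2² + 0² = 4
4 → 4² = 16
16 → 1² + 6² = 37  — 37 already appeared earlier.

37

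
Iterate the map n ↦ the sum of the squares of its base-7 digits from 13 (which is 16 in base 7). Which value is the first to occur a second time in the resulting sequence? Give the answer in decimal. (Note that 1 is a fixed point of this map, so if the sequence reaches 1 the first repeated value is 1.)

13

13 = (1,6)_7 → 1² + 6² = 1 + 36 = 37
37 = (5,2)_7 → 5² + 2² = 25 + 4 = 29
29 = (4,1)_7 → 4² + 1² = 16 + 1 = 17
17 = (2,3)_7 → 2² + 3² = 4 + 9 = 13  — 13 already appeared earlier.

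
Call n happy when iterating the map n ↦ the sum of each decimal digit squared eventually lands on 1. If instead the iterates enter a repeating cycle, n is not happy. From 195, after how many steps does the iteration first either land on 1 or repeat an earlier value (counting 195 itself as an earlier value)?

14

195 → 1² + 9² + 5² = 107
107 → 1² + 0² + 7² = 50
50 → 5² + 0² = 25
25 → 2² + 5² = 29
29 → 2² + 9² = 85
85 → 8² + 5² = 89
89 → 8² + 9² = 145
145 → 1² + 4² + 5² = 42
42 → 4² + 2² = 20
20 → 2² + 0² = 4
4 → 4² = 16
16 → 1² + 6² = 37
37 → 3² + 7² = 58
58 → 5² + 8² = 89  — 89 repeats.
That took 14 steps.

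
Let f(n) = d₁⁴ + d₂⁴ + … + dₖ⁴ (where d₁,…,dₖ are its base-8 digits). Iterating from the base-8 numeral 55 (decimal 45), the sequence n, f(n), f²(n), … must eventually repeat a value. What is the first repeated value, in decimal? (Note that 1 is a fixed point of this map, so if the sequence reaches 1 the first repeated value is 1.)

45 = (5,5)_8 → 5⁴ + 5⁴ = 1250
1250 = (2,3,4,2)_8 → 2⁴ + 3⁴ + 4⁴ + 2⁴ = 369
369 = (5,6,1)_8 → 5⁴ + 6⁴ + 1⁴ = 1922
1922 = (3,6,0,2)_8 → 3⁴ + 6⁴ + 0⁴ + 2⁴ = 1393
1393 = (2,5,6,1)_8 → 2⁴ + 5⁴ + 6⁴ + 1⁴ = 1938
1938 = (3,6,2,2)_8 → 3⁴ + 6⁴ + 2⁴ + 2⁴ = 1409
1409 = (2,6,0,1)_8 → 2⁴ + 6⁴ + 0⁴ + 1⁴ = 1313
1313 = (2,4,4,1)_8 → 2⁴ + 4⁴ + 4⁴ + 1⁴ = 529
529 = (1,0,2,1)_8 → 1⁴ + 0⁴ + 2⁴ + 1⁴ = 18
18 = (2,2)_8 → 2⁴ + 2⁴ = 32
32 = (4,0)_8 → 4⁴ + 0⁴ = 256
256 = (4,0,0)_8 → 4⁴ + 0⁴ + 0⁴ = 256  — 256 already appeared earlier.

256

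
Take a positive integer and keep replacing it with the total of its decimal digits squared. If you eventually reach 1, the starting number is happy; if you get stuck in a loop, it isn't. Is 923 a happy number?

923 → 9² + 2² + 3² = 94
94 → 9² + 4² = 97
97 → 9² + 7² = 130
130 → 1² + 3² + 0² = 10
10 → 1² + 0² = 1  — reached 1.

happy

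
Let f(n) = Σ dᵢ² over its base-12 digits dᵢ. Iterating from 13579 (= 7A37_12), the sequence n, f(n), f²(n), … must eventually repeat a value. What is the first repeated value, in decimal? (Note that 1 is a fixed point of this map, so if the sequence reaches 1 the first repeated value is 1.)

125

13579 = (7,10,3,7)_12 → 207
207 = (1,5,3)_12 → 35
35 = (2,11)_12 → 125
125 = (10,5)_12 → 125  — 125 already appeared earlier.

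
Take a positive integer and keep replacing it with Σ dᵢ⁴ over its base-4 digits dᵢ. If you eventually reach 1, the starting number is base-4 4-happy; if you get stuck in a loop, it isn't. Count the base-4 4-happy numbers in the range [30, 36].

6

30: 30 → 98 → 33 → 17 → 2 → 16 → 1  (reaches 1)
31: 31 → 163 → 113 → 83 → 83  (repeats 83)
32: 32 → 16 → 1  (reaches 1)
33: 33 → 17 → 2 → 16 → 1  (reaches 1)
34: 34 → 32 → 16 → 1  (reaches 1)
35: 35 → 97 → 18 → 17 → 2 → 16 → 1  (reaches 1)
36: 36 → 17 → 2 → 16 → 1  (reaches 1)
base-4 4-happy: 30, 32, 33, 34, 35, 36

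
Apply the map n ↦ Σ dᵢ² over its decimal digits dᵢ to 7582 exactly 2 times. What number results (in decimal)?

7582 → 142
142 → 21

21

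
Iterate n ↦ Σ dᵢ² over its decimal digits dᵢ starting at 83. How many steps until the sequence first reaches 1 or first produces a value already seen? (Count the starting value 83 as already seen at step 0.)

10

83 → 8² + 3² = 73
73 → 7² + 3² = 58
58 → 5² + 8² = 89
89 → 8² + 9² = 145
145 → 1² + 4² + 5² = 42
42 → 4² + 2² = 20
20 → 2² + 0² = 4
4 → 4² = 16
16 → 1² + 6² = 37
37 → 3² + 7² = 58  — 58 repeats.
That took 10 steps.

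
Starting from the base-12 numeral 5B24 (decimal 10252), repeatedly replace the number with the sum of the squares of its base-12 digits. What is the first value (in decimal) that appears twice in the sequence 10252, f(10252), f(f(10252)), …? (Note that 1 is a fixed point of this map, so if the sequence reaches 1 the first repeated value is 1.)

10252 = (5,11,2,4)_12 → 5² + 11² + 2² + 4² = 25 + 121 + 4 + 16 = 166
166 = (1,1,10)_12 → 1² + 1² + 10² = 1 + 1 + 100 = 102
102 = (8,6)_12 → 8² + 6² = 64 + 36 = 100
100 = (8,4)_12 → 8² + 4² = 64 + 16 = 80
80 = (6,8)_12 → 6² + 8² = 36 + 64 = 100  — 100 already appeared earlier.

100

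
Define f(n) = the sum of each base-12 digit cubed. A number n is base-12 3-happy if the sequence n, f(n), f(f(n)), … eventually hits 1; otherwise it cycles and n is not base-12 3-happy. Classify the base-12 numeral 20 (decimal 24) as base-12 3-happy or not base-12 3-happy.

24 = (2,0)_12 → 2³ + 0³ = 8 + 0 = 8
8 = (8)_12 → 8³ = 512
512 = (3,6,8)_12 → 3³ + 6³ + 8³ = 27 + 216 + 512 = 755
755 = (5,2,11)_12 → 5³ + 2³ + 11³ = 125 + 8 + 1331 = 1464
1464 = (10,2,0)_12 → 10³ + 2³ + 0³ = 1000 + 8 + 0 = 1008
1008 = (7,0,0)_12 → 7³ + 0³ + 0³ = 343 + 0 + 0 = 343
343 = (2,4,7)_12 → 2³ + 4³ + 7³ = 8 + 64 + 343 = 415
415 = (2,10,7)_12 → 2³ + 10³ + 7³ = 8 + 1000 + 343 = 1351
1351 = (9,4,7)_12 → 9³ + 4³ + 7³ = 729 + 64 + 343 = 1136
1136 = (7,10,8)_12 → 7³ + 10³ + 8³ = 343 + 1000 + 512 = 1855
1855 = (1,0,10,7)_12 → 1³ + 0³ + 10³ + 7³ = 1 + 0 + 1000 + 343 = 1344
1344 = (9,4,0)_12 → 9³ + 4³ + 0³ = 729 + 64 + 0 = 793
793 = (5,6,1)_12 → 5³ + 6³ + 1³ = 125 + 216 + 1 = 342
342 = (2,4,6)_12 → 2³ + 4³ + 6³ = 8 + 64 + 216 = 288
288 = (2,0,0)_12 → 2³ + 0³ + 0³ = 8 + 0 + 0 = 8  — 8 already seen; the sequence cycles without reaching 1.

not base-12 3-happy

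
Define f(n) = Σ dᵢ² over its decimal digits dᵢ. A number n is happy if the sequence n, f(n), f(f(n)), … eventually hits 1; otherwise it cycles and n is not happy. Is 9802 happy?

9802 → 9² + 8² + 0² + 2² = 81 + 64 + 0 + 4 = 149
149 → 1² + 4² + 9² = 1 + 16 + 81 = 98
98 → 9² + 8² = 81 + 64 = 145
145 → 1² + 4² + 5² = 1 + 16 + 25 = 42
42 → 4² + 2² = 16 + 4 = 20
20 → 2² + 0² = 4 + 0 = 4
4 → 4² = 16
16 → 1² + 6² = 1 + 36 = 37
37 → 3² + 7² = 9 + 49 = 58
58 → 5² + 8² = 25 + 64 = 89
89 → 8² + 9² = 64 + 81 = 145  — 145 already seen; the sequence cycles without reaching 1.

not happy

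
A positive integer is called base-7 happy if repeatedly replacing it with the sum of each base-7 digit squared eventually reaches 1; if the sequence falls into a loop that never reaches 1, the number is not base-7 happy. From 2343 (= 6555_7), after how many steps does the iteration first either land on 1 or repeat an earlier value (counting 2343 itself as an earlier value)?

2343 = (6,5,5,5)_7 → 6² + 5² + 5² + 5² = 36 + 25 + 25 + 25 = 111
111 = (2,1,6)_7 → 2² + 1² + 6² = 4 + 1 + 36 = 41
41 = (5,6)_7 → 5² + 6² = 25 + 36 = 61
61 = (1,1,5)_7 → 1² + 1² + 5² = 1 + 1 + 25 = 27
27 = (3,6)_7 → 3² + 6² = 9 + 36 = 45
45 = (6,3)_7 → 6² + 3² = 36 + 9 = 45  — 45 repeats.
That took 6 steps.

6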